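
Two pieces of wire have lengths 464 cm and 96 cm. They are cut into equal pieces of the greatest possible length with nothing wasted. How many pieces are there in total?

Piece length = gcd(464, 96).
464 = 2^4 × 29
96 = 2^5 × 3
gcd(464, 96) = 2^4 = 16.
Total pieces = 464/16 + 96/16 = 29 + 6 = 35.

35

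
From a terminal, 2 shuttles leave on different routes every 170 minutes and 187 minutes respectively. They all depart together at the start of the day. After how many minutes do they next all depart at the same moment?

They coincide at every common multiple of the periods; the first is the LCM.
170 = 2 × 5 × 17
187 = 11 × 17
LCM(170, 187) = 2 × 5 × 11 × 17 = 1870.

1870 minutes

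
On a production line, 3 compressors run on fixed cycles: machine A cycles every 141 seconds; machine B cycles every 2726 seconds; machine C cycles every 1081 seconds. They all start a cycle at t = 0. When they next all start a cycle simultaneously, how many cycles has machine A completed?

1334 cycles

The first common completion time is the LCM of the periods.
141 = 3 × 47
2726 = 2 × 29 × 47
1081 = 23 × 47
LCM(141, 2726, 1081) = 2 × 3 × 23 × 29 × 47 = 188094.
Cycles for period 141: 188094 / 141 = 1334.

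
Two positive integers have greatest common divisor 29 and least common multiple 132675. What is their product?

3847575

For any two positive integers, gcd × lcm = product = 29 × 132675 = 3847575.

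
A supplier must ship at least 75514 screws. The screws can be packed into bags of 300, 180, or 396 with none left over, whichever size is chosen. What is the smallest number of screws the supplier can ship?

The number of screws must be a common multiple of 300, 180, and 396, so a multiple of their LCM.
300 = 2^2 × 3 × 5^2
180 = 2^2 × 3^2 × 5
396 = 2^2 × 3^2 × 11
LCM(300, 180, 396) = 2^2 × 3^2 × 5^2 × 11 = 9900.
Smallest multiple of 9900 that is ≥ 75514: ⌈75514/9900⌉ × 9900 = 8 × 9900 = 79200.

79200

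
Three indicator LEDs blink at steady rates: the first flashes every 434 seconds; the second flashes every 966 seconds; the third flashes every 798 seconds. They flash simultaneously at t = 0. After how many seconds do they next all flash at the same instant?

The first simultaneous occurrence is after LCM of the individual periods.
434 = 2 × 7 × 31
966 = 2 × 3 × 7 × 23
798 = 2 × 3 × 7 × 19
LCM(434, 966, 798) = 2 × 3 × 7 × 19 × 23 × 31 = 568974.

568974 seconds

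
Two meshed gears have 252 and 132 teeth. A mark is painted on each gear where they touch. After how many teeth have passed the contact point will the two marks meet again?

They coincide at every common multiple of the periods; the first is the LCM.
252 = 2^2 × 3^2 × 7
132 = 2^2 × 3 × 11
LCM(252, 132) = 2^2 × 3^2 × 7 × 11 = 2772.

2772 teeth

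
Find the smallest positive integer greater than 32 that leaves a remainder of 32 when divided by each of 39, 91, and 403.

8495

N − 32 must be a common multiple of 39, 91, and 403.
39 = 3 × 13
91 = 7 × 13
403 = 13 × 31
LCM(39, 91, 403) = 3 × 7 × 13 × 31 = 8463.
Smallest N > 32 is LCM + 32 = 8463 + 32 = 8495.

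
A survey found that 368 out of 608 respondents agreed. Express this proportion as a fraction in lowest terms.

368 = 2^4 × 23
608 = 2^5 × 19
gcd(368, 608) = 2^4 = 16.
Divide numerator and denominator by 16: 368/608 = 23/38.

23/38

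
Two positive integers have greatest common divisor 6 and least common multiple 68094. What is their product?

For any two positive integers, gcd × lcm = product = 6 × 68094 = 408564.

408564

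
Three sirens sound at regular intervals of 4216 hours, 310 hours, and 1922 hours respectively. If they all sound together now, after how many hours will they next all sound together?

653480 hours

We need the least common multiple of the intervals.
4216 = 2^3 × 17 × 31
310 = 2 × 5 × 31
1922 = 2 × 31^2
LCM(4216, 310, 1922) = 2^3 × 5 × 17 × 31^2 = 653480.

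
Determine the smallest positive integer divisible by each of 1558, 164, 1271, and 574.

1558 = 2 × 19 × 41
164 = 2^2 × 41
1271 = 31 × 41
574 = 2 × 7 × 41
LCM(1558, 164, 1271, 574) = 2^2 × 7 × 19 × 31 × 41 = 676172.

676172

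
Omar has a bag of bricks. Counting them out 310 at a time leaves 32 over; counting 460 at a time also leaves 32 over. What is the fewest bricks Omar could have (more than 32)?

N − 32 must be a common multiple of 310 and 460.
310 = 2 × 5 × 31
460 = 2^2 × 5 × 23
LCM(310, 460) = 2^2 × 5 × 23 × 31 = 14260.
Smallest N > 32 is LCM + 32 = 14260 + 32 = 14292.

14292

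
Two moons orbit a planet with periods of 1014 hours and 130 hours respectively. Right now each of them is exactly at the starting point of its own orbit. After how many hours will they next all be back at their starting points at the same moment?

5070 hours

The first simultaneous occurrence is after LCM of the individual periods.
1014 = 2 × 3 × 13^2
130 = 2 × 5 × 13
LCM(1014, 130) = 2 × 3 × 5 × 13^2 = 5070.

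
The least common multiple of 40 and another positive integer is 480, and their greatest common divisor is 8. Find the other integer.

96

gcd × lcm = product of the two integers, so the other integer is (8 × 480) / 40 = 96.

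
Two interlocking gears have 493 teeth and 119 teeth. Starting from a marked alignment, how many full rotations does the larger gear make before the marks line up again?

7 rotations

They are all back at their starting positions together after one LCM of the periods.
493 = 17 × 29
119 = 7 × 17
LCM(493, 119) = 7 × 17 × 29 = 3451.
Rotations for period 493: 3451 / 493 = 7.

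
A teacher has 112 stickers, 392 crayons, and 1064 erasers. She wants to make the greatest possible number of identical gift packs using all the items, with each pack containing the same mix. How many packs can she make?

The pack count must divide each quantity, so the greatest is gcd(112, 392, 1064).
112 = 2^4 × 7
392 = 2^3 × 7^2
1064 = 2^3 × 7 × 19
gcd(112, 392, 1064) = 2^3 × 7 = 56.

56 packs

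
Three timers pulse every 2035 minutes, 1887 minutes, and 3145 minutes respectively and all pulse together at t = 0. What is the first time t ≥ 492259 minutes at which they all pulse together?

518925 minutes

Joint pulses occur at multiples of LCM(2035, 1887, 3145).
2035 = 5 × 11 × 37
1887 = 3 × 17 × 37
3145 = 5 × 17 × 37
LCM(2035, 1887, 3145) = 3 × 5 × 11 × 17 × 37 = 103785.
Smallest multiple of 103785 that is ≥ 492259: ⌈492259/103785⌉ × 103785 = 5 × 103785 = 518925.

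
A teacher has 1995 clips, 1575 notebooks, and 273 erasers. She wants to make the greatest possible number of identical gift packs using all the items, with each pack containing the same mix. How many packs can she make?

The pack count must divide each quantity, so the greatest is gcd(1995, 1575, 273).
1995 = 3 × 5 × 7 × 19
1575 = 3^2 × 5^2 × 7
273 = 3 × 7 × 13
gcd(1995, 1575, 273) = 3 × 7 = 21.

21 packs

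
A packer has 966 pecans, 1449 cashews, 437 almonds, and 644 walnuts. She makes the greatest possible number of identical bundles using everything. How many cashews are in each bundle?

63

Number of bundles = gcd(966, 1449, 437, 644).
966 = 2 × 3 × 7 × 23
1449 = 3^2 × 7 × 23
437 = 19 × 23
644 = 2^2 × 7 × 23
gcd(966, 1449, 437, 644) = 23.
cashews per bundle = 1449 / 23 = 63.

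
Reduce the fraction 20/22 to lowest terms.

20 = 2^2 × 5
22 = 2 × 11
gcd(20, 22) = 2.
Divide numerator and denominator by 2: 20/22 = 10/11.

10/11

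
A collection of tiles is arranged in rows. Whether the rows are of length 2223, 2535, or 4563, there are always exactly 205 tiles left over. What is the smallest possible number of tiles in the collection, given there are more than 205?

433690

N − 205 must be a common multiple of 2223, 2535, and 4563.
2223 = 3^2 × 13 × 19
2535 = 3 × 5 × 13^2
4563 = 3^3 × 13^2
LCM(2223, 2535, 4563) = 3^3 × 5 × 13^2 × 19 = 433485.
Smallest N > 205 is LCM + 205 = 433485 + 205 = 433690.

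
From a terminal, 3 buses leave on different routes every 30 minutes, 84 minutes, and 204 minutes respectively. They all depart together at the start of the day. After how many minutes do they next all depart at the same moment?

The first simultaneous occurrence is after LCM of the individual periods.
30 = 2 × 3 × 5
84 = 2^2 × 3 × 7
204 = 2^2 × 3 × 17
LCM(30, 84, 204) = 2^2 × 3 × 5 × 7 × 17 = 7140.

7140 minutes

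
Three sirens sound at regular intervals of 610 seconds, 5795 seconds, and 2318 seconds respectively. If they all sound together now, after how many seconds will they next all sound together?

11590 seconds

They coincide at every common multiple of the periods; the first is the LCM.
610 = 2 × 5 × 61
5795 = 5 × 19 × 61
2318 = 2 × 19 × 61
LCM(610, 5795, 2318) = 2 × 5 × 19 × 61 = 11590.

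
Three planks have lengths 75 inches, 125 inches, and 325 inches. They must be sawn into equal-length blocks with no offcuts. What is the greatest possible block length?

25 inches

The block length must divide every plank, so the greatest is gcd(75, 125, 325).
75 = 3 × 5^2
125 = 5^3
325 = 5^2 × 13
gcd(75, 125, 325) = 5^2 = 25.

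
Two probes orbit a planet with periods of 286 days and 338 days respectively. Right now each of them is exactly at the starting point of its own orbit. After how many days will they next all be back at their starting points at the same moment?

3718 days

They coincide at every common multiple of the periods; the first is the LCM.
286 = 2 × 11 × 13
338 = 2 × 13^2
LCM(286, 338) = 2 × 11 × 13^2 = 3718.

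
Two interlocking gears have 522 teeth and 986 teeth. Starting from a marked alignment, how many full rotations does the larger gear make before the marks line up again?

All finish a whole number of cycles simultaneously at t = LCM of the periods.
522 = 2 × 3^2 × 29
986 = 2 × 17 × 29
LCM(522, 986) = 2 × 3^2 × 17 × 29 = 8874.
Rotations for period 986: 8874 / 986 = 9.

9 rotations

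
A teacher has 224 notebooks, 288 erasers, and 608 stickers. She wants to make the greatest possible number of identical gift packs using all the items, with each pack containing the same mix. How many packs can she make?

The pack count must divide each quantity, so the greatest is gcd(224, 288, 608).
224 = 2^5 × 7
288 = 2^5 × 3^2
608 = 2^5 × 19
gcd(224, 288, 608) = 2^5 = 32.

32 packs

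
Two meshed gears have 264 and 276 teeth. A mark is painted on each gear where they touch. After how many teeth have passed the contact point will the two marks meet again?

The first simultaneous occurrence is after LCM of the individual periods.
264 = 2^3 × 3 × 11
276 = 2^2 × 3 × 23
LCM(264, 276) = 2^3 × 3 × 11 × 23 = 6072.

6072 teeth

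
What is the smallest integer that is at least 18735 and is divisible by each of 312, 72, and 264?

The integer must be a common multiple of 312, 72, and 264, so a multiple of their LCM.
312 = 2^3 × 3 × 13
72 = 2^3 × 3^2
264 = 2^3 × 3 × 11
LCM(312, 72, 264) = 2^3 × 3^2 × 11 × 13 = 10296.
Smallest multiple of 10296 that is ≥ 18735: ⌈18735/10296⌉ × 10296 = 2 × 10296 = 20592.

20592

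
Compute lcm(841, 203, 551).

111853

841 = 29^2
203 = 7 × 29
551 = 19 × 29
LCM(841, 203, 551) = 7 × 19 × 29^2 = 111853.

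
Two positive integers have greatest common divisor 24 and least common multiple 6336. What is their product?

For any two positive integers, gcd × lcm = product = 24 × 6336 = 152064.

152064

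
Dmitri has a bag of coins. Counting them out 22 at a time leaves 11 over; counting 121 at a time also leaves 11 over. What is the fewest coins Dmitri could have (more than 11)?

253

N − 11 must be a common multiple of 22 and 121.
22 = 2 × 11
121 = 11^2
LCM(22, 121) = 2 × 11^2 = 242.
Smallest N > 11 is LCM + 11 = 242 + 11 = 253.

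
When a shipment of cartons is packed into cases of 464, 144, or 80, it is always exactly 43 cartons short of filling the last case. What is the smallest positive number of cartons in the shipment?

Being 43 short of a full case of size k means N ≡ −43 (mod k), i.e. N + 43 is a multiple of each size.
464 = 2^4 × 29
144 = 2^4 × 3^2
80 = 2^4 × 5
LCM(464, 144, 80) = 2^4 × 3^2 × 5 × 29 = 20880.
Smallest positive N is 20880 − 43 = 20837.

20837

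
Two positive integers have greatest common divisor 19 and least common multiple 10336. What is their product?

196384

For any two positive integers, gcd × lcm = product = 19 × 10336 = 196384.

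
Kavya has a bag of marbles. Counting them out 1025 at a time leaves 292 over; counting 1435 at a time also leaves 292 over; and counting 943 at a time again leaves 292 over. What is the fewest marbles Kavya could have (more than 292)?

N − 292 must be a common multiple of 1025, 1435, and 943.
1025 = 5^2 × 41
1435 = 5 × 7 × 41
943 = 23 × 41
LCM(1025, 1435, 943) = 5^2 × 7 × 23 × 41 = 165025.
Smallest N > 292 is LCM + 292 = 165025 + 292 = 165317.

165317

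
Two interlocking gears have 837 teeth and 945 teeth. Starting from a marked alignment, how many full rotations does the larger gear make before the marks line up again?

31 rotations

The first common completion time is the LCM of the periods.
837 = 3^3 × 31
945 = 3^3 × 5 × 7
LCM(837, 945) = 3^3 × 5 × 7 × 31 = 29295.
Rotations for period 945: 29295 / 945 = 31.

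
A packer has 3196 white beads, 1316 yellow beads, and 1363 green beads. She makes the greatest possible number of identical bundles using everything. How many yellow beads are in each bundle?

28

Number of bundles = gcd(3196, 1316, 1363).
3196 = 2^2 × 17 × 47
1316 = 2^2 × 7 × 47
1363 = 29 × 47
gcd(3196, 1316, 1363) = 47.
yellow beads per bundle = 1316 / 47 = 28.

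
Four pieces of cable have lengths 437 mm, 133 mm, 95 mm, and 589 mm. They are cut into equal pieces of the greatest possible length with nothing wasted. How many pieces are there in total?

66

Piece length = gcd(437, 133, 95, 589).
437 = 19 × 23
133 = 7 × 19
95 = 5 × 19
589 = 19 × 31
gcd(437, 133, 95, 589) = 19.
Total pieces = 437/19 + 133/19 + 95/19 + 589/19 = 23 + 7 + 5 + 31 = 66.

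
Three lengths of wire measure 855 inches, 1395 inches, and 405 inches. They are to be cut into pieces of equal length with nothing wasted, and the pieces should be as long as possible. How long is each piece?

45 inches

The greatest length dividing all of 855, 1395, and 405 is their gcd.
855 = 3^2 × 5 × 19
1395 = 3^2 × 5 × 31
405 = 3^4 × 5
gcd(855, 1395, 405) = 3^2 × 5 = 45.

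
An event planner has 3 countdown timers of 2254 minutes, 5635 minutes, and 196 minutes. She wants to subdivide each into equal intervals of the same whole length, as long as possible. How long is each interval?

The interval must divide each timer length; the longest such is the gcd.
2254 = 2 × 7^2 × 23
5635 = 5 × 7^2 × 23
196 = 2^2 × 7^2
gcd(2254, 5635, 196) = 7^2 = 49.

49 minutes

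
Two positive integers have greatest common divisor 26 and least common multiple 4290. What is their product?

111540

For any two positive integers, gcd × lcm = product = 26 × 4290 = 111540.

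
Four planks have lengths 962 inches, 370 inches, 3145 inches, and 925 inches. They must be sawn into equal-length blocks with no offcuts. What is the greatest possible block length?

This is the greatest common divisor of 962, 370, 3145, and 925.
962 = 2 × 13 × 37
370 = 2 × 5 × 37
3145 = 5 × 17 × 37
925 = 5^2 × 37
gcd(962, 370, 3145, 925) = 37.

37 inches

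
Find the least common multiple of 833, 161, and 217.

833 = 7^2 × 17
161 = 7 × 23
217 = 7 × 31
LCM(833, 161, 217) = 7^2 × 17 × 23 × 31 = 593929.

593929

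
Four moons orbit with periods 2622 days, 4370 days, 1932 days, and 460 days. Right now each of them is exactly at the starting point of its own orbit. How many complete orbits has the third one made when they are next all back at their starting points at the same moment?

They are all back at their starting positions together after one LCM of the periods.
2622 = 2 × 3 × 19 × 23
4370 = 2 × 5 × 19 × 23
1932 = 2^2 × 3 × 7 × 23
460 = 2^2 × 5 × 23
LCM(2622, 4370, 1932, 460) = 2^2 × 3 × 5 × 7 × 19 × 23 = 183540.
Orbits for period 1932: 183540 / 1932 = 95.

95 orbits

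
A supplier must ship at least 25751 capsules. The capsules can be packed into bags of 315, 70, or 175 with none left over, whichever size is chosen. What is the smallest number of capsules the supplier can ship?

28350

The number of capsules must be a common multiple of 315, 70, and 175, so a multiple of their LCM.
315 = 3^2 × 5 × 7
70 = 2 × 5 × 7
175 = 5^2 × 7
LCM(315, 70, 175) = 2 × 3^2 × 5^2 × 7 = 3150.
Smallest multiple of 3150 that is ≥ 25751: ⌈25751/3150⌉ × 3150 = 9 × 3150 = 28350.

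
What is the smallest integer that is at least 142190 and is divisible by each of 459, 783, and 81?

159732

The integer must be a common multiple of 459, 783, and 81, so a multiple of their LCM.
459 = 3^3 × 17
783 = 3^3 × 29
81 = 3^4
LCM(459, 783, 81) = 3^4 × 17 × 29 = 39933.
Smallest multiple of 39933 that is ≥ 142190: ⌈142190/39933⌉ × 39933 = 4 × 39933 = 159732.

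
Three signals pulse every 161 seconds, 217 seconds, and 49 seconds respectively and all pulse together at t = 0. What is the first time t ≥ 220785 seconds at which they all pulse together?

244559 seconds

Joint pulses occur at multiples of LCM(161, 217, 49).
161 = 7 × 23
217 = 7 × 31
49 = 7^2
LCM(161, 217, 49) = 7^2 × 23 × 31 = 34937.
Smallest multiple of 34937 that is ≥ 220785: ⌈220785/34937⌉ × 34937 = 7 × 34937 = 244559.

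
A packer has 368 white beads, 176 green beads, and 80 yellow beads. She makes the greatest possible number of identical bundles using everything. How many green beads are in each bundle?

11

Number of bundles = gcd(368, 176, 80).
368 = 2^4 × 23
176 = 2^4 × 11
80 = 2^4 × 5
gcd(368, 176, 80) = 2^4 = 16.
green beads per bundle = 176 / 16 = 11.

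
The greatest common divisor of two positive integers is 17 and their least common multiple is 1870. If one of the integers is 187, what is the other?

For two integers, gcd × lcm = product, so the other is (17 × 1870) / 187 = 31790 / 187 = 170.

170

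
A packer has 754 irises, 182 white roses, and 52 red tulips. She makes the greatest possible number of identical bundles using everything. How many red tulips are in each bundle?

2

Number of bundles = gcd(754, 182, 52).
754 = 2 × 13 × 29
182 = 2 × 7 × 13
52 = 2^2 × 13
gcd(754, 182, 52) = 2 × 13 = 26.
red tulips per bundle = 52 / 26 = 2.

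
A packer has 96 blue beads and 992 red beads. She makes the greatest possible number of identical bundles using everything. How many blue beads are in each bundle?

Number of bundles = gcd(96, 992).
96 = 2^5 × 3
992 = 2^5 × 31
gcd(96, 992) = 2^5 = 32.
blue beads per bundle = 96 / 32 = 3.

3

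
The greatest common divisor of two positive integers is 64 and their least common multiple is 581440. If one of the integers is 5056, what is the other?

For two integers, gcd × lcm = product, so the other is (64 × 581440) / 5056 = 37212160 / 5056 = 7360.

7360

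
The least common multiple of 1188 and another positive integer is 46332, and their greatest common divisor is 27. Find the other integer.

1053

gcd × lcm = product of the two integers, so the other integer is (27 × 46332) / 1188 = 1053.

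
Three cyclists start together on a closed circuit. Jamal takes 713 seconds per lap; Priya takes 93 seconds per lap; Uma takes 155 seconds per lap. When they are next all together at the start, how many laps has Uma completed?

69 laps

They are all back at their starting positions together after one LCM of the periods.
713 = 23 × 31
93 = 3 × 31
155 = 5 × 31
LCM(713, 93, 155) = 3 × 5 × 23 × 31 = 10695.
Laps for period 155: 10695 / 155 = 69.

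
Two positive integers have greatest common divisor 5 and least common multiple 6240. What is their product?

For any two positive integers, gcd × lcm = product = 5 × 6240 = 31200.

31200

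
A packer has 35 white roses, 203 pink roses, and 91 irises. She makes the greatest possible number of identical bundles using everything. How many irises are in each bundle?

13

Number of bundles = gcd(35, 203, 91).
35 = 5 × 7
203 = 7 × 29
91 = 7 × 13
gcd(35, 203, 91) = 7.
irises per bundle = 91 / 7 = 13.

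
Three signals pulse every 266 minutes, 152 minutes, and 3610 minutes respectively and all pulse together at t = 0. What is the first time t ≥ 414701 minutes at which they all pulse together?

Joint pulses occur at multiples of LCM(266, 152, 3610).
266 = 2 × 7 × 19
152 = 2^3 × 19
3610 = 2 × 5 × 19^2
LCM(266, 152, 3610) = 2^3 × 5 × 7 × 19^2 = 101080.
Smallest multiple of 101080 that is ≥ 414701: ⌈414701/101080⌉ × 101080 = 5 × 101080 = 505400.

505400 minutes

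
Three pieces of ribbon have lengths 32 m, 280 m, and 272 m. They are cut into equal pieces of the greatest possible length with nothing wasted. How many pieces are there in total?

73

Piece length = gcd(32, 280, 272).
32 = 2^5
280 = 2^3 × 5 × 7
272 = 2^4 × 17
gcd(32, 280, 272) = 2^3 = 8.
Total pieces = 32/8 + 280/8 + 272/8 = 4 + 35 + 34 = 73.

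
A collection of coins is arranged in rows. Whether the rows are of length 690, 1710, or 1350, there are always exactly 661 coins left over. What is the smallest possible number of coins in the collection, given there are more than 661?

590611

N − 661 must be a common multiple of 690, 1710, and 1350.
690 = 2 × 3 × 5 × 23
1710 = 2 × 3^2 × 5 × 19
1350 = 2 × 3^3 × 5^2
LCM(690, 1710, 1350) = 2 × 3^3 × 5^2 × 19 × 23 = 589950.
Smallest N > 661 is LCM + 661 = 589950 + 661 = 590611.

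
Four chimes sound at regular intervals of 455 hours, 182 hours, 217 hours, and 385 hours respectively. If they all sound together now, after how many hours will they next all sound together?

They coincide at every common multiple of the periods; the first is the LCM.
455 = 5 × 7 × 13
182 = 2 × 7 × 13
217 = 7 × 31
385 = 5 × 7 × 11
LCM(455, 182, 217, 385) = 2 × 5 × 7 × 11 × 13 × 31 = 310310.

310310 hours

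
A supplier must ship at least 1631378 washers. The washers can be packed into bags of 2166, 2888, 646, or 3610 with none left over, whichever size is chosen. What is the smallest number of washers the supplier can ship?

2209320

The number of washers must be a common multiple of 2166, 2888, 646, and 3610, so a multiple of their LCM.
2166 = 2 × 3 × 19^2
2888 = 2^3 × 19^2
646 = 2 × 17 × 19
3610 = 2 × 5 × 19^2
LCM(2166, 2888, 646, 3610) = 2^3 × 3 × 5 × 17 × 19^2 = 736440.
Smallest multiple of 736440 that is ≥ 1631378: ⌈1631378/736440⌉ × 736440 = 3 × 736440 = 2209320.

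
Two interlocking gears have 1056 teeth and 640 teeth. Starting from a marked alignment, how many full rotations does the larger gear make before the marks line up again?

20 rotations

The first common completion time is the LCM of the periods.
1056 = 2^5 × 3 × 11
640 = 2^7 × 5
LCM(1056, 640) = 2^7 × 3 × 5 × 11 = 21120.
Rotations for period 1056: 21120 / 1056 = 20.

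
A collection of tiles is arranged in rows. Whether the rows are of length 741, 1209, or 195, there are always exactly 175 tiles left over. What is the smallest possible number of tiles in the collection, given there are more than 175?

115030

N − 175 must be a common multiple of 741, 1209, and 195.
741 = 3 × 13 × 19
1209 = 3 × 13 × 31
195 = 3 × 5 × 13
LCM(741, 1209, 195) = 3 × 5 × 13 × 19 × 31 = 114855.
Smallest N > 175 is LCM + 175 = 114855 + 175 = 115030.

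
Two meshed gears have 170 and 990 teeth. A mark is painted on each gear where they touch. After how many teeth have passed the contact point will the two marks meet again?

They coincide at every common multiple of the periods; the first is the LCM.
170 = 2 × 5 × 17
990 = 2 × 3^2 × 5 × 11
LCM(170, 990) = 2 × 3^2 × 5 × 11 × 17 = 16830.

16830 teeth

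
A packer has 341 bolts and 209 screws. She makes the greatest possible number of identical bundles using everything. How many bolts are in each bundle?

31

Number of bundles = gcd(341, 209).
341 = 11 × 31
209 = 11 × 19
gcd(341, 209) = 11.
bolts per bundle = 341 / 11 = 31.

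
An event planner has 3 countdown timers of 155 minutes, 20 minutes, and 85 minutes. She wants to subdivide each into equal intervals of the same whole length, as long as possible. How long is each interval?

The interval must divide each timer length; the longest such is the gcd.
155 = 5 × 31
20 = 2^2 × 5
85 = 5 × 17
gcd(155, 20, 85) = 5.

5 minutes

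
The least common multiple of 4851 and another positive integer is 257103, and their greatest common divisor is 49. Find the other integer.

2597

gcd × lcm = product of the two integers, so the other integer is (49 × 257103) / 4851 = 2597.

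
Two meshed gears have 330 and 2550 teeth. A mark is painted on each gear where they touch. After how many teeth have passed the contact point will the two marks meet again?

28050 teeth

The first simultaneous occurrence is after LCM of the individual periods.
330 = 2 × 3 × 5 × 11
2550 = 2 × 3 × 5^2 × 17
LCM(330, 2550) = 2 × 3 × 5^2 × 11 × 17 = 28050.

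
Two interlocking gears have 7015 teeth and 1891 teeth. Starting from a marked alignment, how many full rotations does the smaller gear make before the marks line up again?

All finish a whole number of cycles simultaneously at t = LCM of the periods.
7015 = 5 × 23 × 61
1891 = 31 × 61
LCM(7015, 1891) = 5 × 23 × 31 × 61 = 217465.
Rotations for period 1891: 217465 / 1891 = 115.

115 rotations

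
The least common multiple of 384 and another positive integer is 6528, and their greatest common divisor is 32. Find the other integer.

544

gcd × lcm = product of the two integers, so the other integer is (32 × 6528) / 384 = 544.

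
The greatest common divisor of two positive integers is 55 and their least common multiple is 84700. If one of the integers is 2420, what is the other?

For two integers, gcd × lcm = product, so the other is (55 × 84700) / 2420 = 4658500 / 2420 = 1925.

1925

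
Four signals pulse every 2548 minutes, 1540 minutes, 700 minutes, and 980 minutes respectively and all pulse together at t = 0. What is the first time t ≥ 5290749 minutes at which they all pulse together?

Joint pulses occur at multiples of LCM(2548, 1540, 700, 980).
2548 = 2^2 × 7^2 × 13
1540 = 2^2 × 5 × 7 × 11
700 = 2^2 × 5^2 × 7
980 = 2^2 × 5 × 7^2
LCM(2548, 1540, 700, 980) = 2^2 × 5^2 × 7^2 × 11 × 13 = 700700.
Smallest multiple of 700700 that is ≥ 5290749: ⌈5290749/700700⌉ × 700700 = 8 × 700700 = 5605600.

5605600 minutes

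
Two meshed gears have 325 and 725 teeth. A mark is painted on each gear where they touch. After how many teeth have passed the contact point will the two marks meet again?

9425 teeth

The first simultaneous occurrence is after LCM of the individual periods.
325 = 5^2 × 13
725 = 5^2 × 29
LCM(325, 725) = 5^2 × 13 × 29 = 9425.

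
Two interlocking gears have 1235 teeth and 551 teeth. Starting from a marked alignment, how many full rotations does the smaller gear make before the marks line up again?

65 rotations

The first common completion time is the LCM of the periods.
1235 = 5 × 13 × 19
551 = 19 × 29
LCM(1235, 551) = 5 × 13 × 19 × 29 = 35815.
Rotations for period 551: 35815 / 551 = 65.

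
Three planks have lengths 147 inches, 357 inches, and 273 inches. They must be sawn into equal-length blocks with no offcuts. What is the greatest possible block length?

This is the greatest common divisor of 147, 357, and 273.
147 = 3 × 7^2
357 = 3 × 7 × 17
273 = 3 × 7 × 13
gcd(147, 357, 273) = 3 × 7 = 21.

21 inches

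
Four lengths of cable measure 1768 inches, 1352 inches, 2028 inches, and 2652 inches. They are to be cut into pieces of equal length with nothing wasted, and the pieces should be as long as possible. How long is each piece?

52 inches

Each piece length must divide every original length, so the longest possible is gcd(1768, 1352, 2028, 2652).
1768 = 2^3 × 13 × 17
1352 = 2^3 × 13^2
2028 = 2^2 × 3 × 13^2
2652 = 2^2 × 3 × 13 × 17
gcd(1768, 1352, 2028, 2652) = 2^2 × 13 = 52.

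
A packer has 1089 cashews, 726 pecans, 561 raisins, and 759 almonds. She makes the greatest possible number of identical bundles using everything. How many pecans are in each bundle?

22

Number of bundles = gcd(1089, 726, 561, 759).
1089 = 3^2 × 11^2
726 = 2 × 3 × 11^2
561 = 3 × 11 × 17
759 = 3 × 11 × 23
gcd(1089, 726, 561, 759) = 3 × 11 = 33.
pecans per bundle = 726 / 33 = 22.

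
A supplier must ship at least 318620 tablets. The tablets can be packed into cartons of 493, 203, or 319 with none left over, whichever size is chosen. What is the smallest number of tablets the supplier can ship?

The number of tablets must be a common multiple of 493, 203, and 319, so a multiple of their LCM.
493 = 17 × 29
203 = 7 × 29
319 = 11 × 29
LCM(493, 203, 319) = 7 × 11 × 17 × 29 = 37961.
Smallest multiple of 37961 that is ≥ 318620: ⌈318620/37961⌉ × 37961 = 9 × 37961 = 341649.

341649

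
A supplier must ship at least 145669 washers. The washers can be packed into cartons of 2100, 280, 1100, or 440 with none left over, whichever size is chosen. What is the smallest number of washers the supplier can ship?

184800

The number of washers must be a common multiple of 2100, 280, 1100, and 440, so a multiple of their LCM.
2100 = 2^2 × 3 × 5^2 × 7
280 = 2^3 × 5 × 7
1100 = 2^2 × 5^2 × 11
440 = 2^3 × 5 × 11
LCM(2100, 280, 1100, 440) = 2^3 × 3 × 5^2 × 7 × 11 = 46200.
Smallest multiple of 46200 that is ≥ 145669: ⌈145669/46200⌉ × 46200 = 4 × 46200 = 184800.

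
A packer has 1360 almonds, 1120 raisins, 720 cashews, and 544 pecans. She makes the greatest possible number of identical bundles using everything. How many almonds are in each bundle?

85

Number of bundles = gcd(1360, 1120, 720, 544).
1360 = 2^4 × 5 × 17
1120 = 2^5 × 5 × 7
720 = 2^4 × 3^2 × 5
544 = 2^5 × 17
gcd(1360, 1120, 720, 544) = 2^4 = 16.
almonds per bundle = 1360 / 16 = 85.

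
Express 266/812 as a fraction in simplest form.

19/58

266 = 2 × 7 × 19
812 = 2^2 × 7 × 29
gcd(266, 812) = 2 × 7 = 14.
Divide numerator and denominator by 14: 266/812 = 19/58.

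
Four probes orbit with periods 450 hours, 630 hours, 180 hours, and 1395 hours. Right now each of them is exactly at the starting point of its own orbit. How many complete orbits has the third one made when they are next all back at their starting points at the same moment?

All finish a whole number of cycles simultaneously at t = LCM of the periods.
450 = 2 × 3^2 × 5^2
630 = 2 × 3^2 × 5 × 7
180 = 2^2 × 3^2 × 5
1395 = 3^2 × 5 × 31
LCM(450, 630, 180, 1395) = 2^2 × 3^2 × 5^2 × 7 × 31 = 195300.
Orbits for period 180: 195300 / 180 = 1085.

1085 orbits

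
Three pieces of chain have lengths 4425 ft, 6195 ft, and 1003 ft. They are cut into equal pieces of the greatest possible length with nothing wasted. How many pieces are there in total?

Piece length = gcd(4425, 6195, 1003).
4425 = 3 × 5^2 × 59
6195 = 3 × 5 × 7 × 59
1003 = 17 × 59
gcd(4425, 6195, 1003) = 59.
Total pieces = 4425/59 + 6195/59 + 1003/59 = 75 + 105 + 17 = 197.

197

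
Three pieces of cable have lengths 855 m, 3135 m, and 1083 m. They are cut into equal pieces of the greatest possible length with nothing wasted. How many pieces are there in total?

89

Piece length = gcd(855, 3135, 1083).
855 = 3^2 × 5 × 19
3135 = 3 × 5 × 11 × 19
1083 = 3 × 19^2
gcd(855, 3135, 1083) = 3 × 19 = 57.
Total pieces = 855/57 + 3135/57 + 1083/57 = 15 + 55 + 19 = 89.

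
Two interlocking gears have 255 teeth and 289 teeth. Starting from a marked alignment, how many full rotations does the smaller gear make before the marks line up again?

All finish a whole number of cycles simultaneously at t = LCM of the periods.
255 = 3 × 5 × 17
289 = 17^2
LCM(255, 289) = 3 × 5 × 17^2 = 4335.
Rotations for period 255: 4335 / 255 = 17.

17 rotations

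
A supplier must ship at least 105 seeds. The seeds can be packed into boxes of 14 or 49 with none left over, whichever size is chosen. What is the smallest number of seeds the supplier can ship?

196

The number of seeds must be a common multiple of 14 and 49, so a multiple of their LCM.
14 = 2 × 7
49 = 7^2
LCM(14, 49) = 2 × 7^2 = 98.
Smallest multiple of 98 that is ≥ 105: ⌈105/98⌉ × 98 = 2 × 98 = 196.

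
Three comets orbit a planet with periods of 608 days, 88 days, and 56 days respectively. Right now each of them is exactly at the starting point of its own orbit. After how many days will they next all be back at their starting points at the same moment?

They coincide at every common multiple of the periods; the first is the LCM.
608 = 2^5 × 19
88 = 2^3 × 11
56 = 2^3 × 7
LCM(608, 88, 56) = 2^5 × 7 × 11 × 19 = 46816.

46816 days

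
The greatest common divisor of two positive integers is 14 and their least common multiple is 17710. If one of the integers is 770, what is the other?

For two integers, gcd × lcm = product, so the other is (14 × 17710) / 770 = 247940 / 770 = 322.

322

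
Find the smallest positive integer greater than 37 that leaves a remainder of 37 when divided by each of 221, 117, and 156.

7993

N − 37 must be a common multiple of 221, 117, and 156.
221 = 13 × 17
117 = 3^2 × 13
156 = 2^2 × 3 × 13
LCM(221, 117, 156) = 2^2 × 3^2 × 13 × 17 = 7956.
Smallest N > 37 is LCM + 37 = 7956 + 37 = 7993.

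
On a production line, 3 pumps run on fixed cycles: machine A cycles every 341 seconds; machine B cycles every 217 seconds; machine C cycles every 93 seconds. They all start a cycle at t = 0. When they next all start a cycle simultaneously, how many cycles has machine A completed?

They are all back at their starting positions together after one LCM of the periods.
341 = 11 × 31
217 = 7 × 31
93 = 3 × 31
LCM(341, 217, 93) = 3 × 7 × 11 × 31 = 7161.
Cycles for period 341: 7161 / 341 = 21.

21 cycles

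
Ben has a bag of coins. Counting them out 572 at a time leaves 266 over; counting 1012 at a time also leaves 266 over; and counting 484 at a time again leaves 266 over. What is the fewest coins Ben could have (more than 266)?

144982

N − 266 must be a common multiple of 572, 1012, and 484.
572 = 2^2 × 11 × 13
1012 = 2^2 × 11 × 23
484 = 2^2 × 11^2
LCM(572, 1012, 484) = 2^2 × 11^2 × 13 × 23 = 144716.
Smallest N > 266 is LCM + 266 = 144716 + 266 = 144982.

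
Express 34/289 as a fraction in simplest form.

34 = 2 × 17
289 = 17^2
gcd(34, 289) = 17.
Divide numerator and denominator by 17: 34/289 = 2/17.

2/17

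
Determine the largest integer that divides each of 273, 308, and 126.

273 = 3 × 7 × 13
308 = 2^2 × 7 × 11
126 = 2 × 3^2 × 7
gcd(273, 308, 126) = 7.

7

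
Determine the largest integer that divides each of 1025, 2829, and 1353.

41

1025 = 5^2 × 41
2829 = 3 × 23 × 41
1353 = 3 × 11 × 41
gcd(1025, 2829, 1353) = 41.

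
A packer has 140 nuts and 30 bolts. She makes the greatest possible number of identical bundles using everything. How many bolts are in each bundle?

Number of bundles = gcd(140, 30).
140 = 2^2 × 5 × 7
30 = 2 × 3 × 5
gcd(140, 30) = 2 × 5 = 10.
bolts per bundle = 30 / 10 = 3.

3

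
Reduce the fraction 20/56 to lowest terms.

5/14

20 = 2^2 × 5
56 = 2^3 × 7
gcd(20, 56) = 2^2 = 4.
Divide numerator and denominator by 4: 20/56 = 5/14.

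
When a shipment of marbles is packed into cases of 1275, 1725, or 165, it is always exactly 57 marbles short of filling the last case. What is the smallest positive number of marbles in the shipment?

Being 57 short of a full case of size k means N ≡ −57 (mod k), i.e. N + 57 is a multiple of each size.
1275 = 3 × 5^2 × 17
1725 = 3 × 5^2 × 23
165 = 3 × 5 × 11
LCM(1275, 1725, 165) = 3 × 5^2 × 11 × 17 × 23 = 322575.
Smallest positive N is 322575 − 57 = 322518.

322518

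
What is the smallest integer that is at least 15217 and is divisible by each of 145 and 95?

16530

The integer must be a common multiple of 145 and 95, so a multiple of their LCM.
145 = 5 × 29
95 = 5 × 19
LCM(145, 95) = 5 × 19 × 29 = 2755.
Smallest multiple of 2755 that is ≥ 15217: ⌈15217/2755⌉ × 2755 = 6 × 2755 = 16530.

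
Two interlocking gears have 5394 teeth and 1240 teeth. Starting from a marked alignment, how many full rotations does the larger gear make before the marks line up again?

The first common completion time is the LCM of the periods.
5394 = 2 × 3 × 29 × 31
1240 = 2^3 × 5 × 31
LCM(5394, 1240) = 2^3 × 3 × 5 × 29 × 31 = 107880.
Rotations for period 5394: 107880 / 5394 = 20.

20 rotations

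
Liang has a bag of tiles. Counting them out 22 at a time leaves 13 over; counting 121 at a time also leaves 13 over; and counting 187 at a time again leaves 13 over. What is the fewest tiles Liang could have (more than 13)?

4127

N − 13 must be a common multiple of 22, 121, and 187.
22 = 2 × 11
121 = 11^2
187 = 11 × 17
LCM(22, 121, 187) = 2 × 11^2 × 17 = 4114.
Smallest N > 13 is LCM + 13 = 4114 + 13 = 4127.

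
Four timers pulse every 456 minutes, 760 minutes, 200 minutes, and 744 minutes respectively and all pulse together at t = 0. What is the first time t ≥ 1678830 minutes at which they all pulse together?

1767000 minutes

Joint pulses occur at multiples of LCM(456, 760, 200, 744).
456 = 2^3 × 3 × 19
760 = 2^3 × 5 × 19
200 = 2^3 × 5^2
744 = 2^3 × 3 × 31
LCM(456, 760, 200, 744) = 2^3 × 3 × 5^2 × 19 × 31 = 353400.
Smallest multiple of 353400 that is ≥ 1678830: ⌈1678830/353400⌉ × 353400 = 5 × 353400 = 1767000.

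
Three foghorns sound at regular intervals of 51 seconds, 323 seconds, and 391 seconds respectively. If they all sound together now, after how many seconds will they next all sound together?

22287 seconds

The first simultaneous occurrence is after LCM of the individual periods.
51 = 3 × 17
323 = 17 × 19
391 = 17 × 23
LCM(51, 323, 391) = 3 × 17 × 19 × 23 = 22287.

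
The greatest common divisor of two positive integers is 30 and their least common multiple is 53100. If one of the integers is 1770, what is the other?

For two integers, gcd × lcm = product, so the other is (30 × 53100) / 1770 = 1593000 / 1770 = 900.

900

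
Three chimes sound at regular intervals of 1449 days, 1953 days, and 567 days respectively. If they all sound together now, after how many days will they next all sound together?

The first simultaneous occurrence is after LCM of the individual periods.
1449 = 3^2 × 7 × 23
1953 = 3^2 × 7 × 31
567 = 3^4 × 7
LCM(1449, 1953, 567) = 3^4 × 7 × 23 × 31 = 404271.

404271 days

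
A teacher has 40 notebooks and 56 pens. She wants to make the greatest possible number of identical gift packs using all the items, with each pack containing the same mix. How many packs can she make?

8 packs

The pack count must divide each quantity, so the greatest is gcd(40, 56).
40 = 2^3 × 5
56 = 2^3 × 7
gcd(40, 56) = 2^3 = 8.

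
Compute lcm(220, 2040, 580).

220 = 2^2 × 5 × 11
2040 = 2^3 × 3 × 5 × 17
580 = 2^2 × 5 × 29
LCM(220, 2040, 580) = 2^3 × 3 × 5 × 11 × 17 × 29 = 650760.

650760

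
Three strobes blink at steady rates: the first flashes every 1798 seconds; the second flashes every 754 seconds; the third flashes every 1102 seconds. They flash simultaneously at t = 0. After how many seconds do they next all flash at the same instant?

444106 seconds

The first simultaneous occurrence is after LCM of the individual periods.
1798 = 2 × 29 × 31
754 = 2 × 13 × 29
1102 = 2 × 19 × 29
LCM(1798, 754, 1102) = 2 × 13 × 19 × 29 × 31 = 444106.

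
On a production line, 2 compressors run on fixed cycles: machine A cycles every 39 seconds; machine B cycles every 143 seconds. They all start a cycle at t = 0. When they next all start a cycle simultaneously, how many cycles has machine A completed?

The first common completion time is the LCM of the periods.
39 = 3 × 13
143 = 11 × 13
LCM(39, 143) = 3 × 11 × 13 = 429.
Cycles for period 39: 429 / 39 = 11.

11 cycles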